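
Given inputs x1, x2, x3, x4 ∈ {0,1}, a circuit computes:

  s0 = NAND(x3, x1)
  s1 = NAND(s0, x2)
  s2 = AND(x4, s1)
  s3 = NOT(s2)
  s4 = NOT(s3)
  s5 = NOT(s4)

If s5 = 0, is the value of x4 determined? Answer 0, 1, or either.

s5 = NOT(s4) must be 0, so s4 = 1.
s4 = NOT(s3) must be 1, so s3 = 0.
s3 = NOT(s2) must be 0, so s2 = 1.
Every assignment with s5 = 0 has x4 = 1; there are 5 such assignment(s).

1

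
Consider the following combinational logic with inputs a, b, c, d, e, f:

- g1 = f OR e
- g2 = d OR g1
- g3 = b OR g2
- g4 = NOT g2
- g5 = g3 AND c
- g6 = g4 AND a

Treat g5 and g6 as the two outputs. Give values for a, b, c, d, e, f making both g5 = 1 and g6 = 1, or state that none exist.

Check with a=1 b=1 c=1 d=0 e=0 f=0:
g1 = f OR e = 0 OR 0 = 0
g2 = d OR g1 = 0 OR 0 = 0
g3 = b OR g2 = 1 OR 0 = 1
g4 = NOT g2 = NOT 0 = 1
g5 = g3 AND c = 1 AND 1 = 1
g6 = g4 AND a = 1 AND 1 = 1
So g5 = 1 and g6 = 1.

a=1 b=1 c=1 d=0 e=0 f=0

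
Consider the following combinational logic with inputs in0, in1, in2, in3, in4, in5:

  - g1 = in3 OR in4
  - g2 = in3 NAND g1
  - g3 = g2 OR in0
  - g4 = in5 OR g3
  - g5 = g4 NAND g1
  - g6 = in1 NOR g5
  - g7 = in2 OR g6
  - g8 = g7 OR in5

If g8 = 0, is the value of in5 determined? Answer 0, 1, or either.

0

g8 = g7 OR in5 must be 0, so both g7 = 0 and in5 = 0.
Every assignment with g8 = 0 has in5 = 0; there are 12 such assignment(s).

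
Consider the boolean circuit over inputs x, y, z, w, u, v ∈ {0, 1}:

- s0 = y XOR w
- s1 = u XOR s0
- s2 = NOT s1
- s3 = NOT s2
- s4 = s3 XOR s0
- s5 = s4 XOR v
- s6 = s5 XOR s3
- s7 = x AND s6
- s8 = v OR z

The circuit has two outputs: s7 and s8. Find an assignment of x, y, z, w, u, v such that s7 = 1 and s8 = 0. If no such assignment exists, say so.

Check with x=1, y=0, z=0, w=1, u=1, v=0:
s0 = y XOR w = 0 XOR 1 = 1
s1 = u XOR s0 = 1 XOR 1 = 0
s2 = NOT s1 = NOT 0 = 1
s3 = NOT s2 = NOT 1 = 0
s4 = s3 XOR s0 = 0 XOR 1 = 1
s5 = s4 XOR v = 1 XOR 0 = 1
s6 = s5 XOR s3 = 1 XOR 0 = 1
s7 = x AND s6 = 1 AND 1 = 1
s8 = v OR z = 0 OR 0 = 0
So s7 = 1 and s8 = 0.

x=1, y=0, z=0, w=1, u=1, v=0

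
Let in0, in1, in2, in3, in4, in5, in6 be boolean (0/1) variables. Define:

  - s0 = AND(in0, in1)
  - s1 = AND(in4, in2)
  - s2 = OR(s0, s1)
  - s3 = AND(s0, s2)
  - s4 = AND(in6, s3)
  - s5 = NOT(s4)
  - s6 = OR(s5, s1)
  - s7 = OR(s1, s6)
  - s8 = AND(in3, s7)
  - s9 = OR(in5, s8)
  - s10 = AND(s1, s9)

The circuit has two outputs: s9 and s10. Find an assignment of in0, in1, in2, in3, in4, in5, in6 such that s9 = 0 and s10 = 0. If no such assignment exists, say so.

in0=0, in1=1, in2=1, in3=0, in4=1, in5=0, in6=1

Check with in0=0, in1=1, in2=1, in3=0, in4=1, in5=0, in6=1:
s0 = AND(in0, in1) = AND(0, 1) = 0
s1 = AND(in4, in2) = AND(1, 1) = 1
s2 = OR(s0, s1) = OR(0, 1) = 1
s3 = AND(s0, s2) = AND(0, 1) = 0
s4 = AND(in6, s3) = AND(1, 0) = 0
s5 = NOT(s4) = NOT 0 = 1
s6 = OR(s5, s1) = OR(1, 1) = 1
s7 = OR(s1, s6) = OR(1, 1) = 1
s8 = AND(in3, s7) = AND(0, 1) = 0
s9 = OR(in5, s8) = OR(0, 0) = 0
s10 = AND(s1, s9) = AND(1, 0) = 0
So s9 = 0 and s10 = 0.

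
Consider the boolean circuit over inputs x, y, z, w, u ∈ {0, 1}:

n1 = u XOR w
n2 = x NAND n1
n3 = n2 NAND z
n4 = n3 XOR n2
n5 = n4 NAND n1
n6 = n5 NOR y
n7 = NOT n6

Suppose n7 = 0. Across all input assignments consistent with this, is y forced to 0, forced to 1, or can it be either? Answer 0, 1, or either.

0

n7 = NOT n6 must be 0, so n6 = 1.
n6 = n5 NOR y must be 1, so both n5 = 0 and y = 0.
Every assignment with n7 = 0 has y = 0; there are 6 such assignment(s).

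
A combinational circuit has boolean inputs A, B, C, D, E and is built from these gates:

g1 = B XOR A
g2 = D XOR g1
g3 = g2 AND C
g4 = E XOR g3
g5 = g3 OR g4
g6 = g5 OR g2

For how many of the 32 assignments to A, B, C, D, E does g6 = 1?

24

g6 = g5 OR g2 must be 1, so at least one of g5, g2 is 1.
Enumerating the 32 input combinations, 24 give g6 = 1 and 8 give g6 = 0.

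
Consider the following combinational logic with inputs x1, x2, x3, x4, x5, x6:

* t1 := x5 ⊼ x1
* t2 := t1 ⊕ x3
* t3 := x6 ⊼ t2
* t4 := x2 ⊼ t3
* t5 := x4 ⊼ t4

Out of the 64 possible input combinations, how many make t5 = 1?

44

t5 = x4 ⊼ t4 must be 1, so at least one of x4, t4 is 0.
Enumerating the 64 input combinations, 44 give t5 = 1 and 20 give t5 = 0.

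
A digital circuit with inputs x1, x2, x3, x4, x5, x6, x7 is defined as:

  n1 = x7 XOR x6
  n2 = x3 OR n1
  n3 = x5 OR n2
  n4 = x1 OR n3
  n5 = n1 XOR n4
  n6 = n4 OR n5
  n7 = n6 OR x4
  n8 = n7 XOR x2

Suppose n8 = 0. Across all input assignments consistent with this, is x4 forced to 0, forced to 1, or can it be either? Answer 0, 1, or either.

either

Both values of x4 occur among assignments with n8 = 0:
  x4=0: x1=0, x2=0, x3=0, x4=0, x5=0, x6=0, x7=0
  x4=1: x1=0, x2=1, x3=0, x4=1, x5=0, x6=0, x7=0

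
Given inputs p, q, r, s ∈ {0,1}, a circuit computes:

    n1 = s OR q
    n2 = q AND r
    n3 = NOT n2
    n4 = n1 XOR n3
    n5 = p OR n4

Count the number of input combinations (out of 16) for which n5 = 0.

n5 = p OR n4 must be 0, so both p = 0 and n4 = 0.
Satisfying assignments:
  p=0, q=0, r=0, s=1
  p=0, q=0, r=1, s=1
  p=0, q=1, r=0, s=0
  p=0, q=1, r=0, s=1

4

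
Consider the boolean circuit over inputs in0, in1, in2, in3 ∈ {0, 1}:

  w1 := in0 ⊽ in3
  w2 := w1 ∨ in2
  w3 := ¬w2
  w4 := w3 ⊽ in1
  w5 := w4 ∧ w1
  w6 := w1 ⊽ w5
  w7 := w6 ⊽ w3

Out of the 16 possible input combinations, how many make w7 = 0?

w7 = w6 ⊽ w3 must be 0, so at least one of w6, w3 is 1.
Enumerating the 16 input combinations, 12 give w7 = 0 and 4 give w7 = 1.

12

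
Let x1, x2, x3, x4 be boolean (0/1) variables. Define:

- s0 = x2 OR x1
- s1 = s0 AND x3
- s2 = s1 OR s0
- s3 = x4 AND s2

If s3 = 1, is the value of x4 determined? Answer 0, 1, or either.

s3 = x4 AND s2 must be 1, so both x4 = 1 and s2 = 1.
Every assignment with s3 = 1 has x4 = 1; there are 6 such assignment(s).

1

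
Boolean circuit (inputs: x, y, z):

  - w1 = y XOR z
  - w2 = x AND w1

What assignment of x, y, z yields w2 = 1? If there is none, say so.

w2 = x AND w1 must be 1, so both x = 1 and w1 = 1.
w1 = y XOR z must be 1, so y and z differ.
Check with x=1 y=0 z=1:
w1 = y XOR z = 0 XOR 1 = 1
w2 = x AND w1 = 1 AND 1 = 1
So w2 = 1 as required.

x=1 y=0 z=1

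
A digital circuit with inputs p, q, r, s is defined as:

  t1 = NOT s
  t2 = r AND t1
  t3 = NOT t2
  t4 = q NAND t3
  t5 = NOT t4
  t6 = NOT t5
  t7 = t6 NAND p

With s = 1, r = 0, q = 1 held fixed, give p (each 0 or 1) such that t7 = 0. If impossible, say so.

no solution exists

With s = 1, r = 0, q = 1 fixed, none of the 2 settings of p give t7 = 0.
For example, with p=1:
t1 = NOT s = NOT 1 = 0
t2 = r AND t1 = 0 AND 0 = 0
t3 = NOT t2 = NOT 0 = 1
t4 = q NAND t3 = 1 NAND 1 = 0
t5 = NOT t4 = NOT 0 = 1
t6 = NOT t5 = NOT 1 = 0
t7 = t6 NAND p = 0 NAND 1 = 1
giving t7 = 1 ≠ 0.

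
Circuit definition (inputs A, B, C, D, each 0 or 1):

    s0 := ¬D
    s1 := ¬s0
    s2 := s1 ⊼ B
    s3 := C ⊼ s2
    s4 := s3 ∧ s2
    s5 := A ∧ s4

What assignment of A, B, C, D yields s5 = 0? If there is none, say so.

s5 = A ∧ s4 must be 0, so at least one of A, s4 is 0.
Check with A=0 B=1 C=0 D=0:
s0 = ¬D = ¬0 = 1
s1 = ¬s0 = ¬1 = 0
s2 = s1 ⊼ B = 0 ⊼ 1 = 1
s3 = C ⊼ s2 = 0 ⊼ 1 = 1
s4 = s3 ∧ s2 = 1 ∧ 1 = 1
s5 = A ∧ s4 = 0 ∧ 1 = 0
So s5 = 0 as required.

A=0 B=1 C=0 D=0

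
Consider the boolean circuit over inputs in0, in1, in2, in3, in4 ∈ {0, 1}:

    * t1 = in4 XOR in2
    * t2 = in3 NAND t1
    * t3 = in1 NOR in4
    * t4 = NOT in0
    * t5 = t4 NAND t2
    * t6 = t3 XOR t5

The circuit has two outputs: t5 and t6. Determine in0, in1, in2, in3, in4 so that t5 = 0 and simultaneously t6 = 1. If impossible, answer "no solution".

in0=0 in1=0 in2=1 in3=0 in4=0

Check with in0=0 in1=0 in2=1 in3=0 in4=0:
t1 = in4 XOR in2 = 0 XOR 1 = 1
t2 = in3 NAND t1 = 0 NAND 1 = 1
t3 = in1 NOR in4 = 0 NOR 0 = 1
t4 = NOT in0 = NOT 0 = 1
t5 = t4 NAND t2 = 1 NAND 1 = 0
t6 = t3 XOR t5 = 1 XOR 0 = 1
So t5 = 0 and t6 = 1.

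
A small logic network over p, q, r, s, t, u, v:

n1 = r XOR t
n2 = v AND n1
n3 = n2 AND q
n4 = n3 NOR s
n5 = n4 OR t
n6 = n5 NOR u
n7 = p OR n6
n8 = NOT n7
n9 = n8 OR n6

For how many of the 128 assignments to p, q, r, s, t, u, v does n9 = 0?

55

n9 = n8 OR n6 must be 0, so both n8 = 0 and n6 = 0.
Enumerating the 128 input combinations, 55 give n9 = 0 and 73 give n9 = 1.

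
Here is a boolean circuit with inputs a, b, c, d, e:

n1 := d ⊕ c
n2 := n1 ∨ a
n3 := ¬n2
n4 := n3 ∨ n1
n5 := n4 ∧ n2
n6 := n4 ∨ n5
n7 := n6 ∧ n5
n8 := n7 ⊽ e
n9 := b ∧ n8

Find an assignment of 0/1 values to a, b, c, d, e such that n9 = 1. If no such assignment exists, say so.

a=1 b=1 c=0 d=0 e=0

n9 = b ∧ n8 must be 1, so both b = 1 and n8 = 1.
n8 = n7 ⊽ e must be 1, so both n7 = 0 and e = 0.
Check with a=1 b=1 c=0 d=0 e=0:
n1 = d ⊕ c = 0 ⊕ 0 = 0
n2 = n1 ∨ a = 0 ∨ 1 = 1
n3 = ¬n2 = ¬1 = 0
n4 = n3 ∨ n1 = 0 ∨ 0 = 0
n5 = n4 ∧ n2 = 0 ∧ 1 = 0
n6 = n4 ∨ n5 = 0 ∨ 0 = 0
n7 = n6 ∧ n5 = 0 ∧ 0 = 0
n8 = n7 ⊽ e = 0 ⊽ 0 = 1
n9 = b ∧ n8 = 1 ∧ 1 = 1
So n9 = 1 as required.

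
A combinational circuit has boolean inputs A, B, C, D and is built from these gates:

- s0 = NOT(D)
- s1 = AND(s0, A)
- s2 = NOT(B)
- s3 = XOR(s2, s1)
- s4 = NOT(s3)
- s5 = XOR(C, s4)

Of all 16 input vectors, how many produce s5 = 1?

8

s5 = XOR(C, s4) must be 1, so C and s4 differ.
Enumerating the 16 input combinations, 8 give s5 = 1 and 8 give s5 = 0.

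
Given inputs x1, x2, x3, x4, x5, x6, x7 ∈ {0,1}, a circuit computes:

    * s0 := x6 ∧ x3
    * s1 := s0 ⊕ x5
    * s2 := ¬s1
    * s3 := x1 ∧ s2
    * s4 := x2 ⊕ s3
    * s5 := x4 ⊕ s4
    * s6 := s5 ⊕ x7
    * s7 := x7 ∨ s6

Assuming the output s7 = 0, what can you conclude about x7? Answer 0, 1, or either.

s7 = x7 ∨ s6 must be 0, so both x7 = 0 and s6 = 0.
s6 = s5 ⊕ x7 must be 0, so s5 and x7 are equal.
Every assignment with s7 = 0 has x7 = 0; there are 32 such assignment(s).

0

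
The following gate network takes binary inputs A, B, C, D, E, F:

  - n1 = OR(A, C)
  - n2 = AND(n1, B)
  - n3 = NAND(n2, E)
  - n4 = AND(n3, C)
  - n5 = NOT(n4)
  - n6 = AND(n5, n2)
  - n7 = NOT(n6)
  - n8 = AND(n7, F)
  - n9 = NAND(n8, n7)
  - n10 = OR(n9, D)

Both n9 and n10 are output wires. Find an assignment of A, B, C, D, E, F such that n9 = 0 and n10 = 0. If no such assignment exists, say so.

A=0, B=1, C=1, D=0, E=0, F=1

Check with A=0, B=1, C=1, D=0, E=0, F=1:
n1 = OR(A, C) = OR(0, 1) = 1
n2 = AND(n1, B) = AND(1, 1) = 1
n3 = NAND(n2, E) = NAND(1, 0) = 1
n4 = AND(n3, C) = AND(1, 1) = 1
n5 = NOT(n4) = NOT 1 = 0
n6 = AND(n5, n2) = AND(0, 1) = 0
n7 = NOT(n6) = NOT 0 = 1
n8 = AND(n7, F) = AND(1, 1) = 1
n9 = NAND(n8, n7) = NAND(1, 1) = 0
n10 = OR(n9, D) = OR(0, 0) = 0
So n9 = 0 and n10 = 0.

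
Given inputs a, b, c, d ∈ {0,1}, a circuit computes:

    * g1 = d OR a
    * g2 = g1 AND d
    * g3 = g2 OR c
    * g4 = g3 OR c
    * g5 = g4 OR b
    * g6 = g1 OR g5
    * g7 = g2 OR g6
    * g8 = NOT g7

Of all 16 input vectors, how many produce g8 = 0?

15

g8 = NOT g7 must be 0, so g7 = 1.
Enumerating the 16 input combinations, 15 give g8 = 0 and 1 give g8 = 1.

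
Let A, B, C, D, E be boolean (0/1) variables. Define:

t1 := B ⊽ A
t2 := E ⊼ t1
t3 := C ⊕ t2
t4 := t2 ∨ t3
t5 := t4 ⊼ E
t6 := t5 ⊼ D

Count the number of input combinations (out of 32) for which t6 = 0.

t6 = t5 ⊼ D must be 0, so both t5 = 1 and D = 1.
t5 = t4 ⊼ E must be 1, so at least one of t4, E is 0.
Enumerating the 32 input combinations, 9 give t6 = 0 and 23 give t6 = 1.

9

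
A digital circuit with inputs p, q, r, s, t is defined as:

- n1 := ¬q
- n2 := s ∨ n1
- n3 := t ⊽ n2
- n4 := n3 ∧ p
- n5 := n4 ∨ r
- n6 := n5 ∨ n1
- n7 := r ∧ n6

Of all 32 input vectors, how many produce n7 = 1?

16

n7 = r ∧ n6 must be 1, so both r = 1 and n6 = 1.
n6 = n5 ∨ n1 must be 1, so at least one of n5, n1 is 1.
Enumerating the 32 input combinations, 16 give n7 = 1 and 16 give n7 = 0.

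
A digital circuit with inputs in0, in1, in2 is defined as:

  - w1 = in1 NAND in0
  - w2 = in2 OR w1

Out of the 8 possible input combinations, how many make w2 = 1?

7

w2 = in2 OR w1 must be 1, so at least one of in2, w1 is 1.
Enumerating the 8 input combinations, 7 give w2 = 1 and 1 give w2 = 0.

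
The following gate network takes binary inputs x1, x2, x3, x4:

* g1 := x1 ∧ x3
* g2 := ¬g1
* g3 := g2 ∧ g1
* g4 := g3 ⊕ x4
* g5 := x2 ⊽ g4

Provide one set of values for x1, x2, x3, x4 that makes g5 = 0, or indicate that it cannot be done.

g5 = x2 ⊽ g4 must be 0, so at least one of x2, g4 is 1.
Check with x1=1, x2=1, x3=0, x4=0:
g1 = x1 ∧ x3 = 1 ∧ 0 = 0
g2 = ¬g1 = ¬0 = 1
g3 = g2 ∧ g1 = 1 ∧ 0 = 0
g4 = g3 ⊕ x4 = 0 ⊕ 0 = 0
g5 = x2 ⊽ g4 = 1 ⊽ 0 = 0
So g5 = 0 as required.

x1=1, x2=1, x3=0, x4=0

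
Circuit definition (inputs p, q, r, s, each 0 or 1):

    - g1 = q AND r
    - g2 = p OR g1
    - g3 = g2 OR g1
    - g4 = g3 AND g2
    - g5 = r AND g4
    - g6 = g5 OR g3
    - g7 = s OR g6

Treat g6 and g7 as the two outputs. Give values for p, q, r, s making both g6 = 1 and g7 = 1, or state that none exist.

p=1 q=1 r=0 s=0

Check with p=1 q=1 r=0 s=0:
g1 = q AND r = 1 AND 0 = 0
g2 = p OR g1 = 1 OR 0 = 1
g3 = g2 OR g1 = 1 OR 0 = 1
g4 = g3 AND g2 = 1 AND 1 = 1
g5 = r AND g4 = 0 AND 1 = 0
g6 = g5 OR g3 = 0 OR 1 = 1
g7 = s OR g6 = 0 OR 1 = 1
So g6 = 1 and g7 = 1.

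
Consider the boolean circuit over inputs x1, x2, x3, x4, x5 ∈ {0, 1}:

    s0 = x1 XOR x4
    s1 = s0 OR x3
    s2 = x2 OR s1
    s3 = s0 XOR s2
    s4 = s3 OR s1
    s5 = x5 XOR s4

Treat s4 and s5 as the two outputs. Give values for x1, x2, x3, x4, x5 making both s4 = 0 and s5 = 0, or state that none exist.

Check with x1=1, x2=0, x3=0, x4=1, x5=0:
s0 = x1 XOR x4 = 1 XOR 1 = 0
s1 = s0 OR x3 = 0 OR 0 = 0
s2 = x2 OR s1 = 0 OR 0 = 0
s3 = s0 XOR s2 = 0 XOR 0 = 0
s4 = s3 OR s1 = 0 OR 0 = 0
s5 = x5 XOR s4 = 0 XOR 0 = 0
So s4 = 0 and s5 = 0.

x1=1, x2=0, x3=0, x4=1, x5=0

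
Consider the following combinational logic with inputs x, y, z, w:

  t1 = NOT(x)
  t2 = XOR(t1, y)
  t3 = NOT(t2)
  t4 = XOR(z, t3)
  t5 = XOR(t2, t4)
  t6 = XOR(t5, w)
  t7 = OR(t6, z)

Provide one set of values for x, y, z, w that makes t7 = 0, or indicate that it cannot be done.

Check with x=0, y=0, z=0, w=1:
t1 = NOT(x) = NOT 0 = 1
t2 = XOR(t1, y) = XOR(1, 0) = 1
t3 = NOT(t2) = NOT 1 = 0
t4 = XOR(z, t3) = XOR(0, 0) = 0
t5 = XOR(t2, t4) = XOR(1, 0) = 1
t6 = XOR(t5, w) = XOR(1, 1) = 0
t7 = OR(t6, z) = OR(0, 0) = 0
So t7 = 0 as required.

x=0, y=0, z=0, w=1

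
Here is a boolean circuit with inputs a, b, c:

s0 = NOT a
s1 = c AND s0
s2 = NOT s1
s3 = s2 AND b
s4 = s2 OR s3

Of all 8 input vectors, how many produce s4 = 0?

s4 = s2 OR s3 must be 0, so both s2 = 0 and s3 = 0.
s2 = NOT s1 must be 0, so s1 = 1.
s3 = s2 AND b must be 0, so at least one of s2, b is 0.
Enumerating the 8 input combinations, 2 give s4 = 0 and 6 give s4 = 1.

2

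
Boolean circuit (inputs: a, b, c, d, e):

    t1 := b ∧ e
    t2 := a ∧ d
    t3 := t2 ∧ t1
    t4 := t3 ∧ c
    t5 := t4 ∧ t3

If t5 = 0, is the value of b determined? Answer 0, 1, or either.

either

Both values of b occur among assignments with t5 = 0:
  b=0: a=0, b=0, c=0, d=0, e=0
  b=1: a=0, b=1, c=0, d=0, e=0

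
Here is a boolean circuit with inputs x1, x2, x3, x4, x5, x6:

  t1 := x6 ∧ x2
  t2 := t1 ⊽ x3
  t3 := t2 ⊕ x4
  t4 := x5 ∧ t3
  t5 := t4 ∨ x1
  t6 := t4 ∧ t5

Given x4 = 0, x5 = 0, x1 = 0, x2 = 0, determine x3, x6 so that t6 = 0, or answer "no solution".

t6 = t4 ∧ t5 must be 0, so at least one of t4, t5 is 0.
Check with x4 = 0, x5 = 0, x1 = 0, x2 = 0 and x3=1, x6=1:
t1 = x6 ∧ x2 = 1 ∧ 0 = 0
t2 = t1 ⊽ x3 = 0 ⊽ 1 = 0
t3 = t2 ⊕ x4 = 0 ⊕ 0 = 0
t4 = x5 ∧ t3 = 0 ∧ 0 = 0
t5 = t4 ∨ x1 = 0 ∨ 0 = 0
t6 = t4 ∧ t5 = 0 ∧ 0 = 0
So t6 = 0.

x3=1, x6=1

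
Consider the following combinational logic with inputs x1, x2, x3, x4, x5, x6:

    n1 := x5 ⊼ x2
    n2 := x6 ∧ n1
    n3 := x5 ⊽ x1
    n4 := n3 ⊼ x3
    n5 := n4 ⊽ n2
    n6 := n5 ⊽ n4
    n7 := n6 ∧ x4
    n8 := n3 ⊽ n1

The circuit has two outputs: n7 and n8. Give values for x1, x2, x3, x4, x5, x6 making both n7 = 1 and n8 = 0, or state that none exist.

x1=0 x2=0 x3=1 x4=1 x5=0 x6=1

Check with x1=0 x2=0 x3=1 x4=1 x5=0 x6=1:
n1 = x5 ⊼ x2 = 0 ⊼ 0 = 1
n2 = x6 ∧ n1 = 1 ∧ 1 = 1
n3 = x5 ⊽ x1 = 0 ⊽ 0 = 1
n4 = n3 ⊼ x3 = 1 ⊼ 1 = 0
n5 = n4 ⊽ n2 = 0 ⊽ 1 = 0
n6 = n5 ⊽ n4 = 0 ⊽ 0 = 1
n7 = n6 ∧ x4 = 1 ∧ 1 = 1
n8 = n3 ⊽ n1 = 1 ⊽ 1 = 0
So n7 = 1 and n8 = 0.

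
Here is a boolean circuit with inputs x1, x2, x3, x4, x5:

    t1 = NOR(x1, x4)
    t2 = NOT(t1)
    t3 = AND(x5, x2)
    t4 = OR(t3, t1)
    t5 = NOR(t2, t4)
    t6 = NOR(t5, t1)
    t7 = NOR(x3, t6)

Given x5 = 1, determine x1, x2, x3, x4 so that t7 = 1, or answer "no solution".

x1=0, x2=1, x3=0, x4=0

Check with x5 = 1 and x1=0, x2=1, x3=0, x4=0:
t1 = NOR(x1, x4) = NOR(0, 0) = 1
t2 = NOT(t1) = NOT 1 = 0
t3 = AND(x5, x2) = AND(1, 1) = 1
t4 = OR(t3, t1) = OR(1, 1) = 1
t5 = NOR(t2, t4) = NOR(0, 1) = 0
t6 = NOR(t5, t1) = NOR(0, 1) = 0
t7 = NOR(x3, t6) = NOR(0, 0) = 1
So t7 = 1.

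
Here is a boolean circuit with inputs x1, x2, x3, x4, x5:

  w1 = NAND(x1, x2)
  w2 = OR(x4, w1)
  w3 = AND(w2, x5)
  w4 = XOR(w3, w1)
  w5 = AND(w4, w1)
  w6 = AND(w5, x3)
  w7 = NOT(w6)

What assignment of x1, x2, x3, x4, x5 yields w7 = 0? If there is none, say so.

x1=1 x2=0 x3=1 x4=0 x5=0

Check with x1=1 x2=0 x3=1 x4=0 x5=0:
w1 = NAND(x1, x2) = NAND(1, 0) = 1
w2 = OR(x4, w1) = OR(0, 1) = 1
w3 = AND(w2, x5) = AND(1, 0) = 0
w4 = XOR(w3, w1) = XOR(0, 1) = 1
w5 = AND(w4, w1) = AND(1, 1) = 1
w6 = AND(w5, x3) = AND(1, 1) = 1
w7 = NOT(w6) = NOT 1 = 0
So w7 = 0 as required.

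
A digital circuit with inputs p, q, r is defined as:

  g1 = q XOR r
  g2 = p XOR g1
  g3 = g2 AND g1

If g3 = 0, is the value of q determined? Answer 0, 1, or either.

Both values of q occur among assignments with g3 = 0:
  q=0: p=0, q=0, r=0
  q=1: p=0, q=1, r=1

either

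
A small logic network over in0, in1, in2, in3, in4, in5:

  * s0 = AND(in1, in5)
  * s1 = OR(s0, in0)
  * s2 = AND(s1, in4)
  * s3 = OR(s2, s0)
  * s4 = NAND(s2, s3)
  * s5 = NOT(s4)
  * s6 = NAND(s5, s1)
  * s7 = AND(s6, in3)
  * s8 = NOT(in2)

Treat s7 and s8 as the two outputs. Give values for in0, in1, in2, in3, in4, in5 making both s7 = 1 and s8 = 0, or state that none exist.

Check with in0=0 in1=1 in2=1 in3=1 in4=1 in5=0:
s0 = AND(in1, in5) = AND(1, 0) = 0
s1 = OR(s0, in0) = OR(0, 0) = 0
s2 = AND(s1, in4) = AND(0, 1) = 0
s3 = OR(s2, s0) = OR(0, 0) = 0
s4 = NAND(s2, s3) = NAND(0, 0) = 1
s5 = NOT(s4) = NOT 1 = 0
s6 = NAND(s5, s1) = NAND(0, 0) = 1
s7 = AND(s6, in3) = AND(1, 1) = 1
s8 = NOT(in2) = NOT 1 = 0
So s7 = 1 and s8 = 0.

in0=0 in1=1 in2=1 in3=1 in4=1 in5=0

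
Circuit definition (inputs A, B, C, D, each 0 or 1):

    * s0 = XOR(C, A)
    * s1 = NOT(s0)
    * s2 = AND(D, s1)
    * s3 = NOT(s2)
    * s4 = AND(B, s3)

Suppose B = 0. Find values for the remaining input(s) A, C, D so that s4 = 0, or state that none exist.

A=0 C=1 D=1

Check with B = 0 and A=0, C=1, D=1:
s0 = XOR(C, A) = XOR(1, 0) = 1
s1 = NOT(s0) = NOT 1 = 0
s2 = AND(D, s1) = AND(1, 0) = 0
s3 = NOT(s2) = NOT 0 = 1
s4 = AND(B, s3) = AND(0, 1) = 0
So s4 = 0.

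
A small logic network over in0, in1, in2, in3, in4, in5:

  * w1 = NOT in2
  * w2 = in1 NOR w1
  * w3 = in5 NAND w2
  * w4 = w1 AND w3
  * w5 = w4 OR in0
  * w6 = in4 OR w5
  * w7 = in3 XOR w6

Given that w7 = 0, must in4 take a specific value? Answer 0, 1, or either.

Both values of in4 occur among assignments with w7 = 0:
  in4=0: in0=0, in1=0, in2=0, in3=1, in4=0, in5=0
  in4=1: in0=0, in1=0, in2=0, in3=1, in4=1, in5=0

either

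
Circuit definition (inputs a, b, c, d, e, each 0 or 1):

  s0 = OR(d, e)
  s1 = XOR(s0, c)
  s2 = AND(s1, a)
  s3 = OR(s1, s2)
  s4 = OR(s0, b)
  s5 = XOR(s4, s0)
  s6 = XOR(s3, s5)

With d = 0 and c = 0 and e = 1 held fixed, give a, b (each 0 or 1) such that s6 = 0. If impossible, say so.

With d = 0 and c = 0 and e = 1 fixed, none of the 4 settings of a, b give s6 = 0.
For example, with a=0, b=0:
s0 = OR(d, e) = OR(0, 1) = 1
s1 = XOR(s0, c) = XOR(1, 0) = 1
s2 = AND(s1, a) = AND(1, 0) = 0
s3 = OR(s1, s2) = OR(1, 0) = 1
s4 = OR(s0, b) = OR(1, 0) = 1
s5 = XOR(s4, s0) = XOR(1, 1) = 0
s6 = XOR(s3, s5) = XOR(1, 0) = 1
giving s6 = 1 ≠ 0.

no solution exists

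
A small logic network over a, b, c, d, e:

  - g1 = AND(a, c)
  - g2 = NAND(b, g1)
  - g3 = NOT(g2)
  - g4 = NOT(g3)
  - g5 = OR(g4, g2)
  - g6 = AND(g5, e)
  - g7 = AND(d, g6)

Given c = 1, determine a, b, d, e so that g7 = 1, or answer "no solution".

Check with c = 1 and a=0, b=0, d=1, e=1:
g1 = AND(a, c) = AND(0, 1) = 0
g2 = NAND(b, g1) = NAND(0, 0) = 1
g3 = NOT(g2) = NOT 1 = 0
g4 = NOT(g3) = NOT 0 = 1
g5 = OR(g4, g2) = OR(1, 1) = 1
g6 = AND(g5, e) = AND(1, 1) = 1
g7 = AND(d, g6) = AND(1, 1) = 1
So g7 = 1.

a=0, b=0, d=1, e=1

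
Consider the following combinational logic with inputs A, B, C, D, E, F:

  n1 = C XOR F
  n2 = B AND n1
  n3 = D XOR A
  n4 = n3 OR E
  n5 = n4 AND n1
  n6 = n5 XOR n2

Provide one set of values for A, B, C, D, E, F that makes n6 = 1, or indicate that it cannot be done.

A=1, B=1, C=0, D=1, E=0, F=1

n6 = n5 XOR n2 must be 1, so n5 and n2 differ.
Check with A=1, B=1, C=0, D=1, E=0, F=1:
n1 = C XOR F = 0 XOR 1 = 1
n2 = B AND n1 = 1 AND 1 = 1
n3 = D XOR A = 1 XOR 1 = 0
n4 = n3 OR E = 0 OR 0 = 0
n5 = n4 AND n1 = 0 AND 1 = 0
n6 = n5 XOR n2 = 0 XOR 1 = 1
So n6 = 1 as required.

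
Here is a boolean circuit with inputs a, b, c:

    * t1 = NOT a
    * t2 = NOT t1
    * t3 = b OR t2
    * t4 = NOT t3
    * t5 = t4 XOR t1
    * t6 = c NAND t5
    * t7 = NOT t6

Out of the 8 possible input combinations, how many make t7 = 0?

t7 = NOT t6 must be 0, so t6 = 1.
t6 = c NAND t5 must be 1, so at least one of c, t5 is 0.
Enumerating the 8 input combinations, 7 give t7 = 0 and 1 give t7 = 1.

7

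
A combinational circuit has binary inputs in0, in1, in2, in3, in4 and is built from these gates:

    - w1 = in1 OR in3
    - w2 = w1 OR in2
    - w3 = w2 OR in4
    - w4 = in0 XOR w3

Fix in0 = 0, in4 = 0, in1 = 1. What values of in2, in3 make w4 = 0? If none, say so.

no solution exists

With in0 = 0, in4 = 0, in1 = 1 fixed, none of the 4 settings of in2, in3 give w4 = 0.
For example, with in2=0, in3=0:
w1 = in1 OR in3 = 1 OR 0 = 1
w2 = w1 OR in2 = 1 OR 0 = 1
w3 = w2 OR in4 = 1 OR 0 = 1
w4 = in0 XOR w3 = 0 XOR 1 = 1
giving w4 = 1 ≠ 0.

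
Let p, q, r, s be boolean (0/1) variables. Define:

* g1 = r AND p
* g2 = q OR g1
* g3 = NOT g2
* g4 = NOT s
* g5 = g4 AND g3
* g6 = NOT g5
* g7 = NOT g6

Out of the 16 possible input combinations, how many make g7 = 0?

13

g7 = NOT g6 must be 0, so g6 = 1.
Enumerating the 16 input combinations, 13 give g7 = 0 and 3 give g7 = 1.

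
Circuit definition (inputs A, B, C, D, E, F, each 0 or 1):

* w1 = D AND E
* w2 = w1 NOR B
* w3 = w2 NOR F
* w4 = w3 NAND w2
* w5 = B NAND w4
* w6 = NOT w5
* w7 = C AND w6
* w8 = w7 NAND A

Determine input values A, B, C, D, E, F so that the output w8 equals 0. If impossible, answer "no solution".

w8 = w7 NAND A must be 0, so both w7 = 1 and A = 1.
Check with A=1, B=1, C=1, D=0, E=0, F=1:
w1 = D AND E = 0 AND 0 = 0
w2 = w1 NOR B = 0 NOR 1 = 0
w3 = w2 NOR F = 0 NOR 1 = 0
w4 = w3 NAND w2 = 0 NAND 0 = 1
w5 = B NAND w4 = 1 NAND 1 = 0
w6 = NOT w5 = NOT 0 = 1
w7 = C AND w6 = 1 AND 1 = 1
w8 = w7 NAND A = 1 NAND 1 = 0
So w8 = 0 as required.

A=1, B=1, C=1, D=0, E=0, F=1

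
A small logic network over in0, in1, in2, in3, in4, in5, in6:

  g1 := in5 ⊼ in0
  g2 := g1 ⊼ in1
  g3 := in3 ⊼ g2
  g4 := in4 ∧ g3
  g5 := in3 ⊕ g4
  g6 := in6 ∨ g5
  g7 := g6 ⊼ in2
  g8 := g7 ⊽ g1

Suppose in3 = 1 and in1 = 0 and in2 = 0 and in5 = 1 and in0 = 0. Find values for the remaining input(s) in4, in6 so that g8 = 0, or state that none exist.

g8 = g7 ⊽ g1 must be 0, so at least one of g7, g1 is 1.
Check with in3 = 1 and in1 = 0 and in2 = 0 and in5 = 1 and in0 = 0 and in4=1, in6=1:
g1 = in5 ⊼ in0 = 1 ⊼ 0 = 1
g2 = g1 ⊼ in1 = 1 ⊼ 0 = 1
g3 = in3 ⊼ g2 = 1 ⊼ 1 = 0
g4 = in4 ∧ g3 = 1 ∧ 0 = 0
g5 = in3 ⊕ g4 = 1 ⊕ 0 = 1
g6 = in6 ∨ g5 = 1 ∨ 1 = 1
g7 = g6 ⊼ in2 = 1 ⊼ 0 = 1
g8 = g7 ⊽ g1 = 1 ⊽ 1 = 0
So g8 = 0.

in4=1, in6=1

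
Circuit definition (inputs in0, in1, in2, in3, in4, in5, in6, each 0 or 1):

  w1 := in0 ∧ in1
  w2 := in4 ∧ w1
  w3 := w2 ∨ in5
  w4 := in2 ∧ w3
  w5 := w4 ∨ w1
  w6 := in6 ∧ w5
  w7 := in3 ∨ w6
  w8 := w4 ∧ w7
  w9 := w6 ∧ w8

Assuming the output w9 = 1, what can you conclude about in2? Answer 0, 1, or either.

1

w9 = w6 ∧ w8 must be 1, so both w6 = 1 and w8 = 1.
Every assignment with w9 = 1 has in2 = 1; there are 18 such assignment(s).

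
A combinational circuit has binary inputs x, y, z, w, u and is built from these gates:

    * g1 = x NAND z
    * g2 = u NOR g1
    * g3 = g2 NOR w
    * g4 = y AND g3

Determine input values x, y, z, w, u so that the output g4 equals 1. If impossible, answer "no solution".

x=0, y=1, z=0, w=0, u=1

g4 = y AND g3 must be 1, so both y = 1 and g3 = 1.
Check with x=0, y=1, z=0, w=0, u=1:
g1 = x NAND z = 0 NAND 0 = 1
g2 = u NOR g1 = 1 NOR 1 = 0
g3 = g2 NOR w = 0 NOR 0 = 1
g4 = y AND g3 = 1 AND 1 = 1
So g4 = 1 as required.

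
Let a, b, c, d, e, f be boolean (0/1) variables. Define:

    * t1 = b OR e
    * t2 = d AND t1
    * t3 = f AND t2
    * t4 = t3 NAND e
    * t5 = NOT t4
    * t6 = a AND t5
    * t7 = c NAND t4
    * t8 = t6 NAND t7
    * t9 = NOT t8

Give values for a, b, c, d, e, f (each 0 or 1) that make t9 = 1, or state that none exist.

t9 = NOT t8 must be 1, so t8 = 0.
Check with a=1 b=1 c=0 d=1 e=1 f=1:
t1 = b OR e = 1 OR 1 = 1
t2 = d AND t1 = 1 AND 1 = 1
t3 = f AND t2 = 1 AND 1 = 1
t4 = t3 NAND e = 1 NAND 1 = 0
t5 = NOT t4 = NOT 0 = 1
t6 = a AND t5 = 1 AND 1 = 1
t7 = c NAND t4 = 0 NAND 0 = 1
t8 = t6 NAND t7 = 1 NAND 1 = 0
t9 = NOT t8 = NOT 0 = 1
So t9 = 1 as required.

a=1 b=1 c=0 d=1 e=1 f=1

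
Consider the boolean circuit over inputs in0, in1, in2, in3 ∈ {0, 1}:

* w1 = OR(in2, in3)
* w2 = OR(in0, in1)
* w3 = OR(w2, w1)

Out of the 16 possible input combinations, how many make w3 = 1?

15

w3 = OR(w2, w1) must be 1, so at least one of w2, w1 is 1.
Enumerating the 16 input combinations, 15 give w3 = 1 and 1 give w3 = 0.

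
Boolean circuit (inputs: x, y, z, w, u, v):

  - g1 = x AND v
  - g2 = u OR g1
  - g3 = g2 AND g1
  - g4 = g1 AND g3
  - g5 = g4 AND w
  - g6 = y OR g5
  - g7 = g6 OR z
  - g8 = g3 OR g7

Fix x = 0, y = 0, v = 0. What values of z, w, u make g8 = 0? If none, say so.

Check with x = 0, y = 0, v = 0 and z=0, w=0, u=1:
g1 = x AND v = 0 AND 0 = 0
g2 = u OR g1 = 1 OR 0 = 1
g3 = g2 AND g1 = 1 AND 0 = 0
g4 = g1 AND g3 = 0 AND 0 = 0
g5 = g4 AND w = 0 AND 0 = 0
g6 = y OR g5 = 0 OR 0 = 0
g7 = g6 OR z = 0 OR 0 = 0
g8 = g3 OR g7 = 0 OR 0 = 0
So g8 = 0.

z=0, w=0, u=1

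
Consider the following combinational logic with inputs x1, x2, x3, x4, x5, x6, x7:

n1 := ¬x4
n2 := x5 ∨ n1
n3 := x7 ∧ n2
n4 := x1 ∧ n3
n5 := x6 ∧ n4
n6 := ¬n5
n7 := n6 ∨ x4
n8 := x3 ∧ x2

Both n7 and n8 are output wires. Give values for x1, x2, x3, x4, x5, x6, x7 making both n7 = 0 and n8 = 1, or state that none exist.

x1=1, x2=1, x3=1, x4=0, x5=0, x6=1, x7=1

Check with x1=1, x2=1, x3=1, x4=0, x5=0, x6=1, x7=1:
n1 = ¬x4 = ¬0 = 1
n2 = x5 ∨ n1 = 0 ∨ 1 = 1
n3 = x7 ∧ n2 = 1 ∧ 1 = 1
n4 = x1 ∧ n3 = 1 ∧ 1 = 1
n5 = x6 ∧ n4 = 1 ∧ 1 = 1
n6 = ¬n5 = ¬1 = 0
n7 = n6 ∨ x4 = 0 ∨ 0 = 0
n8 = x3 ∧ x2 = 1 ∧ 1 = 1
So n7 = 0 and n8 = 1.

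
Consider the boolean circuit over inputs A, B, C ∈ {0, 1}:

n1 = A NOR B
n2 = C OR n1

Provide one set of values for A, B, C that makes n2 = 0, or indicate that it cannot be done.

A=1, B=1, C=0

Check with A=1, B=1, C=0:
n1 = A NOR B = 1 NOR 1 = 0
n2 = C OR n1 = 0 OR 0 = 0
So n2 = 0 as required.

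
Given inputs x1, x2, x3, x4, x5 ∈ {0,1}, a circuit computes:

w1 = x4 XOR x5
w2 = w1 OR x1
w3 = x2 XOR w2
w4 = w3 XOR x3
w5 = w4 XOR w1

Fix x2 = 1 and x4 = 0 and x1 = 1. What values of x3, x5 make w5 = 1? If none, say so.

x3=1, x5=0

Check with x2 = 1 and x4 = 0 and x1 = 1 and x3=1, x5=0:
w1 = x4 XOR x5 = 0 XOR 0 = 0
w2 = w1 OR x1 = 0 OR 1 = 1
w3 = x2 XOR w2 = 1 XOR 1 = 0
w4 = w3 XOR x3 = 0 XOR 1 = 1
w5 = w4 XOR w1 = 1 XOR 0 = 1
So w5 = 1.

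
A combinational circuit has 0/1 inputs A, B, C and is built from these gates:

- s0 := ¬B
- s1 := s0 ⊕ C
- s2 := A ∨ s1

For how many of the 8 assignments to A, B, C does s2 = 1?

s2 = A ∨ s1 must be 1, so at least one of A, s1 is 1.
Satisfying assignments:
  A=0, B=0, C=0
  A=0, B=1, C=1
  A=1, B=0, C=0
  A=1, B=0, C=1
  A=1, B=1, C=0
  A=1, B=1, C=1

6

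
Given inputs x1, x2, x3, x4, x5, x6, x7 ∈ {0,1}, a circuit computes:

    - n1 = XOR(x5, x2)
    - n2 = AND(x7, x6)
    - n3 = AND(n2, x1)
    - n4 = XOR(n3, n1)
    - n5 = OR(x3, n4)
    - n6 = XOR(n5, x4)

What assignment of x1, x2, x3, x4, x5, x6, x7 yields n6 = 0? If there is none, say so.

x1=1 x2=0 x3=1 x4=1 x5=1 x6=0 x7=1

n6 = XOR(n5, x4) must be 0, so n5 and x4 are equal.
Check with x1=1 x2=0 x3=1 x4=1 x5=1 x6=0 x7=1:
n1 = XOR(x5, x2) = XOR(1, 0) = 1
n2 = AND(x7, x6) = AND(1, 0) = 0
n3 = AND(n2, x1) = AND(0, 1) = 0
n4 = XOR(n3, n1) = XOR(0, 1) = 1
n5 = OR(x3, n4) = OR(1, 1) = 1
n6 = XOR(n5, x4) = XOR(1, 1) = 0
So n6 = 0 as required.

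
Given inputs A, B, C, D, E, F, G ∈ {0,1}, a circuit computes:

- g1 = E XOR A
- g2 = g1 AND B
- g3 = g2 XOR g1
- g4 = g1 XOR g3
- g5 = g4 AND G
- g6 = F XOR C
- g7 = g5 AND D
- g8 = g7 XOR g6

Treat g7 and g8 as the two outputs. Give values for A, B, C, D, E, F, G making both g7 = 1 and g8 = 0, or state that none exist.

A=1, B=1, C=0, D=1, E=0, F=1, G=1

Check with A=1, B=1, C=0, D=1, E=0, F=1, G=1:
g1 = E XOR A = 0 XOR 1 = 1
g2 = g1 AND B = 1 AND 1 = 1
g3 = g2 XOR g1 = 1 XOR 1 = 0
g4 = g1 XOR g3 = 1 XOR 0 = 1
g5 = g4 AND G = 1 AND 1 = 1
g6 = F XOR C = 1 XOR 0 = 1
g7 = g5 AND D = 1 AND 1 = 1
g8 = g7 XOR g6 = 1 XOR 1 = 0
So g7 = 1 and g8 = 0.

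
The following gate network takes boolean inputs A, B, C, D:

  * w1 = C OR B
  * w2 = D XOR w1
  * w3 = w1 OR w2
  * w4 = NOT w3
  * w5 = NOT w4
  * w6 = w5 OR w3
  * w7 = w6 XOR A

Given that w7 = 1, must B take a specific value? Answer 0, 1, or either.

Both values of B occur among assignments with w7 = 1:
  B=0: A=0, B=0, C=0, D=1
  B=1: A=0, B=1, C=0, D=0

either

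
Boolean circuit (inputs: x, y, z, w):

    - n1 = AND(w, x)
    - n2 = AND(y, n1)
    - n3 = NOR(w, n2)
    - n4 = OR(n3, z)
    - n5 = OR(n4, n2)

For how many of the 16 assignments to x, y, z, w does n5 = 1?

13

n5 = OR(n4, n2) must be 1, so at least one of n4, n2 is 1.
Enumerating the 16 input combinations, 13 give n5 = 1 and 3 give n5 = 0.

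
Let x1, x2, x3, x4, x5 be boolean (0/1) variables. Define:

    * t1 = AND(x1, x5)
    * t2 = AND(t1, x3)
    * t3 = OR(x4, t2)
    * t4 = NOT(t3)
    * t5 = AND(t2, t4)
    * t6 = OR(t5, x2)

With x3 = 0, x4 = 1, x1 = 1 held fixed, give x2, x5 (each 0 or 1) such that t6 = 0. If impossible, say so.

t6 = OR(t5, x2) must be 0, so both t5 = 0 and x2 = 0.
Check with x3 = 0, x4 = 1, x1 = 1 and x2=0, x5=0:
t1 = AND(x1, x5) = AND(1, 0) = 0
t2 = AND(t1, x3) = AND(0, 0) = 0
t3 = OR(x4, t2) = OR(1, 0) = 1
t4 = NOT(t3) = NOT 1 = 0
t5 = AND(t2, t4) = AND(0, 0) = 0
t6 = OR(t5, x2) = OR(0, 0) = 0
So t6 = 0.

x2=0, x5=0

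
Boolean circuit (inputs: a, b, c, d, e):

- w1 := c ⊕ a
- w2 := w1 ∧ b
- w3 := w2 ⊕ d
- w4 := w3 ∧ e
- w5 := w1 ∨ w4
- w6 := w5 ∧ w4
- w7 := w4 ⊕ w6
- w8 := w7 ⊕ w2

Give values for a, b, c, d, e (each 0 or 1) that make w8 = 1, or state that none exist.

a=0, b=1, c=1, d=0, e=1

w8 = w7 ⊕ w2 must be 1, so w7 and w2 differ.
Check with a=0, b=1, c=1, d=0, e=1:
w1 = c ⊕ a = 1 ⊕ 0 = 1
w2 = w1 ∧ b = 1 ∧ 1 = 1
w3 = w2 ⊕ d = 1 ⊕ 0 = 1
w4 = w3 ∧ e = 1 ∧ 1 = 1
w5 = w1 ∨ w4 = 1 ∨ 1 = 1
w6 = w5 ∧ w4 = 1 ∧ 1 = 1
w7 = w4 ⊕ w6 = 1 ⊕ 1 = 0
w8 = w7 ⊕ w2 = 0 ⊕ 1 = 1
So w8 = 1 as required.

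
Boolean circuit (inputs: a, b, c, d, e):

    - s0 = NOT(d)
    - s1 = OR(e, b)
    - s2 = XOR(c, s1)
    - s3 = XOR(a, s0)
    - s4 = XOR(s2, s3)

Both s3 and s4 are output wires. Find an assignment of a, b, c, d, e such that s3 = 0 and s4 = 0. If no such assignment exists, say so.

Check with a=1, b=1, c=1, d=0, e=0:
s0 = NOT(d) = NOT 0 = 1
s1 = OR(e, b) = OR(0, 1) = 1
s2 = XOR(c, s1) = XOR(1, 1) = 0
s3 = XOR(a, s0) = XOR(1, 1) = 0
s4 = XOR(s2, s3) = XOR(0, 0) = 0
So s3 = 0 and s4 = 0.

a=1, b=1, c=1, d=0, e=0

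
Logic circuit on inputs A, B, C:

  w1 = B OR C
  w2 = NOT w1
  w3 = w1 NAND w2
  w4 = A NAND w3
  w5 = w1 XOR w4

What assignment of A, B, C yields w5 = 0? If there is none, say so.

A=1 B=0 C=0

w5 = w1 XOR w4 must be 0, so w1 and w4 are equal.
Check with A=1 B=0 C=0:
w1 = B OR C = 0 OR 0 = 0
w2 = NOT w1 = NOT 0 = 1
w3 = w1 NAND w2 = 0 NAND 1 = 1
w4 = A NAND w3 = 1 NAND 1 = 0
w5 = w1 XOR w4 = 0 XOR 0 = 0
So w5 = 0 as required.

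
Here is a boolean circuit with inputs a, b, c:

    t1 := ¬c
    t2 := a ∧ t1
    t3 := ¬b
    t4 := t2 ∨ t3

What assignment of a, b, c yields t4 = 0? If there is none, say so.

t4 = t2 ∨ t3 must be 0, so both t2 = 0 and t3 = 0.
t2 = a ∧ t1 must be 0, so at least one of a, t1 is 0.
t3 = ¬b must be 0, so b = 1.
Check with a=0 b=1 c=1:
t1 = ¬c = ¬1 = 0
t2 = a ∧ t1 = 0 ∧ 0 = 0
t3 = ¬b = ¬1 = 0
t4 = t2 ∨ t3 = 0 ∨ 0 = 0
So t4 = 0 as required.

a=0 b=1 c=1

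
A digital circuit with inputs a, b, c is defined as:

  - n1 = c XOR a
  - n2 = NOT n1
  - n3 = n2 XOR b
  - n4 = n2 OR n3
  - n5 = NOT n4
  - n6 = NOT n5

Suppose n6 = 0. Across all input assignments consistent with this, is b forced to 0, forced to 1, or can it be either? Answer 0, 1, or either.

0

n6 = NOT n5 must be 0, so n5 = 1.
n5 = NOT n4 must be 1, so n4 = 0.
Every assignment with n6 = 0 has b = 0; there are 2 such assignment(s).
  a=0, b=0, c=1
  a=1, b=0, c=0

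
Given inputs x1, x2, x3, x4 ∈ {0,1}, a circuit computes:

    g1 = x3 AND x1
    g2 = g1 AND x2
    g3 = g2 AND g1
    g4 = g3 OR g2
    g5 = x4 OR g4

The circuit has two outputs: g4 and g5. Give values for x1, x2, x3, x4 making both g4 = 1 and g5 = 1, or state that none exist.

Check with x1=1, x2=1, x3=1, x4=1:
g1 = x3 AND x1 = 1 AND 1 = 1
g2 = g1 AND x2 = 1 AND 1 = 1
g3 = g2 AND g1 = 1 AND 1 = 1
g4 = g3 OR g2 = 1 OR 1 = 1
g5 = x4 OR g4 = 1 OR 1 = 1
So g4 = 1 and g5 = 1.

x1=1, x2=1, x3=1, x4=1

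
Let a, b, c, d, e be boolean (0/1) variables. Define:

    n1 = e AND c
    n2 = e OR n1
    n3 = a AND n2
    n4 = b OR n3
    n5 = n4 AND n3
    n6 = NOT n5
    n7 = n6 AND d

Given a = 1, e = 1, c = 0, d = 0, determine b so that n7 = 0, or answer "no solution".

b=1

n7 = n6 AND d must be 0, so at least one of n6, d is 0.
Check with a = 1, e = 1, c = 0, d = 0 and b=1:
n1 = e AND c = 1 AND 0 = 0
n2 = e OR n1 = 1 OR 0 = 1
n3 = a AND n2 = 1 AND 1 = 1
n4 = b OR n3 = 1 OR 1 = 1
n5 = n4 AND n3 = 1 AND 1 = 1
n6 = NOT n5 = NOT 1 = 0
n7 = n6 AND d = 0 AND 0 = 0
So n7 = 0.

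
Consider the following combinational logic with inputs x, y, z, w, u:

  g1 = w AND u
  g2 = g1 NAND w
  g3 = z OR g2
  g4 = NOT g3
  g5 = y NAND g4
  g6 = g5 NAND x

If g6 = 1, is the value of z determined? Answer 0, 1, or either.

either

Both values of z occur among assignments with g6 = 1:
  z=0: x=0, y=0, z=0, w=0, u=0
  z=1: x=0, y=0, z=1, w=0, u=0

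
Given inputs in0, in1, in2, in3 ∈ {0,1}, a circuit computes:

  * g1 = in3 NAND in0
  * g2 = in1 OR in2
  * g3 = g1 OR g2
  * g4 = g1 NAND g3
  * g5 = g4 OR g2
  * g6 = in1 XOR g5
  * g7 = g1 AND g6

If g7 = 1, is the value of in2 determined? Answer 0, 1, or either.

g7 = g1 AND g6 must be 1, so both g1 = 1 and g6 = 1.
g1 = in3 NAND in0 must be 1, so at least one of in3, in0 is 0.
Every assignment with g7 = 1 has in2 = 1; there are 3 such assignment(s).
  in0=0, in1=0, in2=1, in3=0
  in0=0, in1=0, in2=1, in3=1
  in0=1, in1=0, in2=1, in3=0

1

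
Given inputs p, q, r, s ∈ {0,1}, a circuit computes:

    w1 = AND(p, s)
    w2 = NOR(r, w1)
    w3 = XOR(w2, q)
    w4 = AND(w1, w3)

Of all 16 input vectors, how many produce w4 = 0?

w4 = AND(w1, w3) must be 0, so at least one of w1, w3 is 0.
Enumerating the 16 input combinations, 14 give w4 = 0 and 2 give w4 = 1.

14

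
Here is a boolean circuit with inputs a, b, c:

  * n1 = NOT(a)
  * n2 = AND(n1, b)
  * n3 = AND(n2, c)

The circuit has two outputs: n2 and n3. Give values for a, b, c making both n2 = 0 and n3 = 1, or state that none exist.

Across all 8 input combinations, none give both n2 = 0 and n3 = 1.

no solution exists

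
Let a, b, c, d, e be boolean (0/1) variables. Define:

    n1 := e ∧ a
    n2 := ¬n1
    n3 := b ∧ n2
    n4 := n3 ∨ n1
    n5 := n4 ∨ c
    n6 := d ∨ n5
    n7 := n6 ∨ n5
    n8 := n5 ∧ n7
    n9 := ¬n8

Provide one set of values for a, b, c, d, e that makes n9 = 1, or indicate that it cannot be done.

Check with a=0, b=0, c=0, d=0, e=1:
n1 = e ∧ a = 1 ∧ 0 = 0
n2 = ¬n1 = ¬0 = 1
n3 = b ∧ n2 = 0 ∧ 1 = 0
n4 = n3 ∨ n1 = 0 ∨ 0 = 0
n5 = n4 ∨ c = 0 ∨ 0 = 0
n6 = d ∨ n5 = 0 ∨ 0 = 0
n7 = n6 ∨ n5 = 0 ∨ 0 = 0
n8 = n5 ∧ n7 = 0 ∧ 0 = 0
n9 = ¬n8 = ¬0 = 1
So n9 = 1 as required.

a=0, b=0, c=0, d=0, e=1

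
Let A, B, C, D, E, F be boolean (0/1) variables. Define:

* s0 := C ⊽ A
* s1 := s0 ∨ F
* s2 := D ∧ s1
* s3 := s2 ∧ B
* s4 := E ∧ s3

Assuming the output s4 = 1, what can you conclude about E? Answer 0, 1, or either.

s4 = E ∧ s3 must be 1, so both E = 1 and s3 = 1.
s3 = s2 ∧ B must be 1, so both s2 = 1 and B = 1.
s2 = D ∧ s1 must be 1, so both D = 1 and s1 = 1.
Every assignment with s4 = 1 has E = 1; there are 5 such assignment(s).

1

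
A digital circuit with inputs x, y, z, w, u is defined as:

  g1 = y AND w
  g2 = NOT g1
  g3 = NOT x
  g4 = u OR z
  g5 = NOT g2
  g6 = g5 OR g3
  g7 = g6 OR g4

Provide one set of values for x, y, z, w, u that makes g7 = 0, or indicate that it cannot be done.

x=1, y=1, z=0, w=0, u=0

g7 = g6 OR g4 must be 0, so both g6 = 0 and g4 = 0.
g6 = g5 OR g3 must be 0, so both g5 = 0 and g3 = 0.
Check with x=1, y=1, z=0, w=0, u=0:
g1 = y AND w = 1 AND 0 = 0
g2 = NOT g1 = NOT 0 = 1
g3 = NOT x = NOT 1 = 0
g4 = u OR z = 0 OR 0 = 0
g5 = NOT g2 = NOT 1 = 0
g6 = g5 OR g3 = 0 OR 0 = 0
g7 = g6 OR g4 = 0 OR 0 = 0
So g7 = 0 as required.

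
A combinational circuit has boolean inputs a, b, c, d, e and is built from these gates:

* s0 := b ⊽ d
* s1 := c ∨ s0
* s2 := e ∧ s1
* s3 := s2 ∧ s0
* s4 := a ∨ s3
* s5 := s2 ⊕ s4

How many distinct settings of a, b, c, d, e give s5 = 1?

s5 = s2 ⊕ s4 must be 1, so s2 and s4 differ.
Enumerating the 32 input combinations, 14 give s5 = 1 and 18 give s5 = 0.

14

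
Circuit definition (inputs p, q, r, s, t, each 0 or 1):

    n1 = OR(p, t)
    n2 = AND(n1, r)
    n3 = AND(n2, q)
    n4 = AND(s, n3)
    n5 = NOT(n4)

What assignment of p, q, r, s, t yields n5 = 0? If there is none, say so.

n5 = NOT(n4) must be 0, so n4 = 1.
Check with p=0, q=1, r=1, s=1, t=1:
n1 = OR(p, t) = OR(0, 1) = 1
n2 = AND(n1, r) = AND(1, 1) = 1
n3 = AND(n2, q) = AND(1, 1) = 1
n4 = AND(s, n3) = AND(1, 1) = 1
n5 = NOT(n4) = NOT 1 = 0
So n5 = 0 as required.

p=0, q=1, r=1, s=1, t=1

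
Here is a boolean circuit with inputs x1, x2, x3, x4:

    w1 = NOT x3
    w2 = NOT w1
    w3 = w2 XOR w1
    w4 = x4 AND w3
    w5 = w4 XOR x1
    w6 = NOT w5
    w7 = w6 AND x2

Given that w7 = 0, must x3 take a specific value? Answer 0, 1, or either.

either

Both values of x3 occur among assignments with w7 = 0:
  x3=0: x1=0, x2=0, x3=0, x4=0
  x3=1: x1=0, x2=0, x3=1, x4=0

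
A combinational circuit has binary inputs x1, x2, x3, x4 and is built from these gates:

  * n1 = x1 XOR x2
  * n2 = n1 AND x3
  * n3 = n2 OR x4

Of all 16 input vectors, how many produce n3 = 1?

10

n3 = n2 OR x4 must be 1, so at least one of n2, x4 is 1.
Enumerating the 16 input combinations, 10 give n3 = 1 and 6 give n3 = 0.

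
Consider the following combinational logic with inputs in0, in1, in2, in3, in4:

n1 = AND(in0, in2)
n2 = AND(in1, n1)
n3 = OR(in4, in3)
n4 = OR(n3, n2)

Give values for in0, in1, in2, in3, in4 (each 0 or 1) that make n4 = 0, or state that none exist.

Check with in0=0, in1=1, in2=1, in3=0, in4=0:
n1 = AND(in0, in2) = AND(0, 1) = 0
n2 = AND(in1, n1) = AND(1, 0) = 0
n3 = OR(in4, in3) = OR(0, 0) = 0
n4 = OR(n3, n2) = OR(0, 0) = 0
So n4 = 0 as required.

in0=0, in1=1, in2=1, in3=0, in4=0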